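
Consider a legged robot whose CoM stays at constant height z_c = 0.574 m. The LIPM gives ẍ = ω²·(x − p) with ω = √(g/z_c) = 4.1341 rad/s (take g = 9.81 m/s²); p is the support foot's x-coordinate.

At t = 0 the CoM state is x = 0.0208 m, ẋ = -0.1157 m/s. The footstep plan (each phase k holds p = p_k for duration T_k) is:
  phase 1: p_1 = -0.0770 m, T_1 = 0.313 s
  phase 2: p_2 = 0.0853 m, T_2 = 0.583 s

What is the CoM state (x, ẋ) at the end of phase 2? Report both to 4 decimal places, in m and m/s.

phase 1: p=-0.0770, T=0.313, ωT=1.293973, cosh=1.960714, sinh=1.686535; start (x,ẋ)=(0.020800, -0.115700) → end (x,ẋ)=(0.067557, 0.455037)
phase 2: p=0.0853, T=0.583, ωT=2.410180, cosh=5.612884, sinh=5.523085; start (x,ẋ)=(0.067557, 0.455037) → end (x,ẋ)=(0.593633, 2.148948)

x = 0.5936, ẋ = 2.1489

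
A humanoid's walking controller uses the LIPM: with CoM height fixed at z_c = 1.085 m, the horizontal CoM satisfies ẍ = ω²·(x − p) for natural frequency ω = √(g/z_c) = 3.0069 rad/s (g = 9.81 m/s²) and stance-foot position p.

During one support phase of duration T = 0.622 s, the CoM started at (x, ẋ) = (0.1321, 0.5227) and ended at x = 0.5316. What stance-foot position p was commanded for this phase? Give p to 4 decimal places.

p = 0.1972

ωT = 3.0069·0.622 = 1.870292; cosh(ωT) = 3.322134, sinh(ωT) = 3.168056
x(T) = p + (x₀−p)·cosh(ωT) + (ẋ₀/ω)·sinh(ωT) ⇒ p·(1 − cosh) = x(T) − x₀·cosh − (ẋ₀/ω)·sinh
numerator   = 0.5316 − (0.1321)·3.322134 − (0.5227/3.0069)·3.168056 = -0.457968
denominator = 1 − 3.322134 = -2.322134
p = -0.457968 / -2.322134 = 0.1972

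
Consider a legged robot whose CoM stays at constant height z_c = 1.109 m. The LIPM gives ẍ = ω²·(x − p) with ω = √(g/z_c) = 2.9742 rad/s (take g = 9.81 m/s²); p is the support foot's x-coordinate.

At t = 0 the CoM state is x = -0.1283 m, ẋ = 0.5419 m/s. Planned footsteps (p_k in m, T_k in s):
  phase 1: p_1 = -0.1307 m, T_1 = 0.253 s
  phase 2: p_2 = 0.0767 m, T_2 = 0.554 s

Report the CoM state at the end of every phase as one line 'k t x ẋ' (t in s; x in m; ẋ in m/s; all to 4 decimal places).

phase 1: p=-0.1307, T=0.253, ωT=0.752473, cosh=1.296721, sinh=0.825520; start (x,ẋ)=(-0.128300, 0.541900) → end (x,ẋ)=(0.022822, 0.708585)
phase 2: p=0.0767, T=0.554, ωT=1.647707, cosh=2.693772, sinh=2.501281; start (x,ẋ)=(0.022822, 0.708585) → end (x,ẋ)=(0.527481, 1.507954)

1 0.2530 0.0228 0.7086
2 0.8070 0.5275 1.5080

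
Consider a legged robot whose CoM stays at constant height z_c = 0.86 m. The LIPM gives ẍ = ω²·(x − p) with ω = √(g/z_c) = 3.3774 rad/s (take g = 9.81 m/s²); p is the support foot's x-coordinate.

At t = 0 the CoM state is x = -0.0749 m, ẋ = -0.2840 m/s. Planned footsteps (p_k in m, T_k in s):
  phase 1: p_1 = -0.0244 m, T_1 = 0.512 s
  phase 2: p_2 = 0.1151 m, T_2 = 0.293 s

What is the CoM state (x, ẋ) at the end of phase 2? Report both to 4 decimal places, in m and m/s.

x = -1.1177, ẋ = -3.9959

phase 1: p=-0.0244, T=0.512, ωT=1.729229, cosh=2.906863, sinh=2.729442; start (x,ẋ)=(-0.074900, -0.284000) → end (x,ẋ)=(-0.400711, -1.291079)
phase 2: p=0.1151, T=0.293, ωT=0.989578, cosh=1.530917, sinh=1.159183; start (x,ẋ)=(-0.400711, -1.291079) → end (x,ẋ)=(-1.117685, -3.995947)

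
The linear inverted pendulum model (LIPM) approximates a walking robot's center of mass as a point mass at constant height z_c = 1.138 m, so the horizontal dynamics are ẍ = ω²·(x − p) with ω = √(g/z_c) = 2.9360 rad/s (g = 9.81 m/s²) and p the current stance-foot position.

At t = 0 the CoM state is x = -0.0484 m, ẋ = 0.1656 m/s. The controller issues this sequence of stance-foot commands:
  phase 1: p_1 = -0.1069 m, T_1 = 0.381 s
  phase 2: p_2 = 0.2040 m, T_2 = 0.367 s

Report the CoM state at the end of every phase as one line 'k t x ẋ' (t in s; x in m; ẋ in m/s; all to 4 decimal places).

phase 1: p=-0.1069, T=0.381, ωT=1.118616, cosh=1.693674, sinh=1.366942; start (x,ẋ)=(-0.048400, 0.165600) → end (x,ẋ)=(0.069280, 0.515253)
phase 2: p=0.2040, T=0.367, ωT=1.077512, cosh=1.638902, sinh=1.298460; start (x,ẋ)=(0.069280, 0.515253) → end (x,ẋ)=(0.211080, 0.330858)

1 0.3810 0.0693 0.5153
2 0.7480 0.2111 0.3309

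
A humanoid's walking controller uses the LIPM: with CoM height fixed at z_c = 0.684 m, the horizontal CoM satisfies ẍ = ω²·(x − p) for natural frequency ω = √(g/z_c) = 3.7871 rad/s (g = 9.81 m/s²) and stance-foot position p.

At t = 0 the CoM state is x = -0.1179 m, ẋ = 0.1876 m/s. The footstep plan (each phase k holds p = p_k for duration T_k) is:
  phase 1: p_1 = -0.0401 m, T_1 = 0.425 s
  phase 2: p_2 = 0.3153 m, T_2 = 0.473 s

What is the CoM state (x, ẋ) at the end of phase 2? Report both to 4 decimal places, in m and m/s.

phase 1: p=-0.0401, T=0.425, ωT=1.609517, cosh=2.600191, sinh=2.400207; start (x,ẋ)=(-0.117900, 0.187600) → end (x,ẋ)=(-0.123497, -0.219392)
phase 2: p=0.3153, T=0.473, ωT=1.791298, cosh=3.081989, sinh=2.915245; start (x,ẋ)=(-0.123497, -0.219392) → end (x,ẋ)=(-1.205951, -5.520624)

x = -1.2060, ẋ = -5.5206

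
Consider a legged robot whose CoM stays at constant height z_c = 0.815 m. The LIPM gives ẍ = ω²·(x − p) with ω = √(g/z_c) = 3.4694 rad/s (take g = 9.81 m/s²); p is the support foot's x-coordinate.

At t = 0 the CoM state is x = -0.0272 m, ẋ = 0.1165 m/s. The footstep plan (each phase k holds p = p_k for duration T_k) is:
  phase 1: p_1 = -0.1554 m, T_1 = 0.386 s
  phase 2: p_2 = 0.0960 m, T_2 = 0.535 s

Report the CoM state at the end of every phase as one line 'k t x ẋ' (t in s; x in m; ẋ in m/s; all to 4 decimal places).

phase 1: p=-0.1554, T=0.386, ωT=1.339188, cosh=2.039002, sinh=1.776943; start (x,ẋ)=(-0.027200, 0.116500) → end (x,ẋ)=(0.165669, 1.027887)
phase 2: p=0.0960, T=0.535, ωT=1.856129, cosh=3.277597, sinh=3.121321; start (x,ẋ)=(0.165669, 1.027887) → end (x,ẋ)=(1.249107, 4.123450)

1 0.3860 0.1657 1.0279
2 0.9210 1.2491 4.1234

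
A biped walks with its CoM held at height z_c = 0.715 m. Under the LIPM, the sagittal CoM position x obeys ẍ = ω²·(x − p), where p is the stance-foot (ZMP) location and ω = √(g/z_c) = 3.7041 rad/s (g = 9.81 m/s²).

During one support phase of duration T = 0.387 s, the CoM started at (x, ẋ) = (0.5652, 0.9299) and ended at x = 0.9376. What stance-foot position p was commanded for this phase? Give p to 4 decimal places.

ωT = 3.7041·0.387 = 1.433487; cosh(ωT) = 2.215885, sinh(ωT) = 1.977409
x(T) = p + (x₀−p)·cosh(ωT) + (ẋ₀/ω)·sinh(ωT) ⇒ p·(1 − cosh) = x(T) − x₀·cosh − (ẋ₀/ω)·sinh
numerator   = 0.9376 − (0.5652)·2.215885 − (0.9299/3.7041)·1.977409 = -0.811239
denominator = 1 − 2.215885 = -1.215885
p = -0.811239 / -1.215885 = 0.6672

p = 0.6672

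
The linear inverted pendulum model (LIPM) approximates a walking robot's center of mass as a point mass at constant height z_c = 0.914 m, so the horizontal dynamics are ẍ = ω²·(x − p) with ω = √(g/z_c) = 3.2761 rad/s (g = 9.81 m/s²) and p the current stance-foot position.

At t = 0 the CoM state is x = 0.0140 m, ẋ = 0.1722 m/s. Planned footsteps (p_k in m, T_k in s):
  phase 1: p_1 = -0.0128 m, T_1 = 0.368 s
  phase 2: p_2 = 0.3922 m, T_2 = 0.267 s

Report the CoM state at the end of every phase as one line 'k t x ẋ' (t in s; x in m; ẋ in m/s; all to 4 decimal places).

phase 1: p=-0.0128, T=0.368, ωT=1.205605, cosh=1.819144, sinh=1.519633; start (x,ẋ)=(0.014000, 0.172200) → end (x,ẋ)=(0.115829, 0.446680)
phase 2: p=0.3922, T=0.267, ωT=0.874719, cosh=1.407590, sinh=0.990611; start (x,ẋ)=(0.115829, 0.446680) → end (x,ẋ)=(0.138247, -0.268177)

1 0.3680 0.1158 0.4467
2 0.6350 0.1382 -0.2682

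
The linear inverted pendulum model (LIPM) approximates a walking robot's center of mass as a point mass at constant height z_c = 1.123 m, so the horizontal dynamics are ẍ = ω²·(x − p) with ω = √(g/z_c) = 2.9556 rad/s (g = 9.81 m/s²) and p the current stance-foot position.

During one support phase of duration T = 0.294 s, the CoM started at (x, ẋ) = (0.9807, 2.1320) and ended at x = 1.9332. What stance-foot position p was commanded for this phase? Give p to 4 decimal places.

p = 0.3741

ωT = 2.9556·0.294 = 0.868946; cosh(ωT) = 1.401895, sinh(ωT) = 0.982502
x(T) = p + (x₀−p)·cosh(ωT) + (ẋ₀/ω)·sinh(ωT) ⇒ p·(1 − cosh) = x(T) − x₀·cosh − (ẋ₀/ω)·sinh
numerator   = 1.9332 − (0.9807)·1.401895 − (2.1320/2.9556)·0.982502 = -0.150359
denominator = 1 − 1.401895 = -0.401895
p = -0.150359 / -0.401895 = 0.3741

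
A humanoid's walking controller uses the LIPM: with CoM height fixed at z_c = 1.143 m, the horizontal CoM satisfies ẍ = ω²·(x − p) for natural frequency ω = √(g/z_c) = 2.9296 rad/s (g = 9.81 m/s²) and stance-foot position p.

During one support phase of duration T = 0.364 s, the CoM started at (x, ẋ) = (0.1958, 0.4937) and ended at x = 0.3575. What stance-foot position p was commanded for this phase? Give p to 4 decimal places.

p = 0.2824

ωT = 2.9296·0.364 = 1.066374; cosh(ωT) = 1.624542, sinh(ωT) = 1.280287
x(T) = p + (x₀−p)·cosh(ωT) + (ẋ₀/ω)·sinh(ωT) ⇒ p·(1 − cosh) = x(T) − x₀·cosh − (ẋ₀/ω)·sinh
numerator   = 0.3575 − (0.1958)·1.624542 − (0.4937/2.9296)·1.280287 = -0.176341
denominator = 1 − 1.624542 = -0.624542
p = -0.176341 / -0.624542 = 0.2824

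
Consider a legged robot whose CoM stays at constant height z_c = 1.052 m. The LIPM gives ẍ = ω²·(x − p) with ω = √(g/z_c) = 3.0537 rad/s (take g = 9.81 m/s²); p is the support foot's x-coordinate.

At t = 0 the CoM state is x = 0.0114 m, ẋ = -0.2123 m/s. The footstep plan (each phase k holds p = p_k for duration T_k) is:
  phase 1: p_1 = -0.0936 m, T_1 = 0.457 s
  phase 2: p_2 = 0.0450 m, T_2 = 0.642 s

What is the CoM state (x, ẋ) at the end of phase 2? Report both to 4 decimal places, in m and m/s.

phase 1: p=-0.0936, T=0.457, ωT=1.395541, cosh=2.142428, sinh=1.894729; start (x,ẋ)=(0.011400, -0.212300) → end (x,ẋ)=(-0.000371, 0.152686)
phase 2: p=0.0450, T=0.642, ωT=1.960475, cosh=3.621747, sinh=3.480956; start (x,ẋ)=(-0.000371, 0.152686) → end (x,ẋ)=(0.054727, 0.070706)

x = 0.0547, ẋ = 0.0707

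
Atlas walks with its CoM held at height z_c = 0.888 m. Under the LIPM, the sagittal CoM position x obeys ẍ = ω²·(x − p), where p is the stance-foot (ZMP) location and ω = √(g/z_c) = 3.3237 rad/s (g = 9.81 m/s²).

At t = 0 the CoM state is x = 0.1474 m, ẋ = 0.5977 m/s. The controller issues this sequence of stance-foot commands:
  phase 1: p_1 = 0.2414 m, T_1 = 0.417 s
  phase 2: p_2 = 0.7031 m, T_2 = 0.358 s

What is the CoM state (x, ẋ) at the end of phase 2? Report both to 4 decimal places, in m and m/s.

x = 0.4277, ẋ = -0.3791

phase 1: p=0.2414, T=0.417, ωT=1.385983, cosh=2.124416, sinh=1.874338; start (x,ẋ)=(0.147400, 0.597700) → end (x,ẋ)=(0.378767, 0.684168)
phase 2: p=0.7031, T=0.358, ωT=1.189885, cosh=1.795479, sinh=1.491223; start (x,ẋ)=(0.378767, 0.684168) → end (x,ẋ)=(0.427727, -0.379109)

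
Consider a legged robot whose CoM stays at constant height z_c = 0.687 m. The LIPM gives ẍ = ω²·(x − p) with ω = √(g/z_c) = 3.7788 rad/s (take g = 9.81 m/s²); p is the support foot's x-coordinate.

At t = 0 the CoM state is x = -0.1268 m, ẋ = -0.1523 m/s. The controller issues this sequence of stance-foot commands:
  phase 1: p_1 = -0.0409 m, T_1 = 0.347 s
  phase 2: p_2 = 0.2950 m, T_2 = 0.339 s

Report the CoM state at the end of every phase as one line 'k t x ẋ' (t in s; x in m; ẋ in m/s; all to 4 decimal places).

1 0.3470 -0.2812 -0.8616
2 0.6860 -1.2011 -5.2879

phase 1: p=-0.0409, T=0.347, ωT=1.311244, cosh=1.990135, sinh=1.720650; start (x,ẋ)=(-0.126800, -0.152300) → end (x,ẋ)=(-0.281201, -0.861619)
phase 2: p=0.2950, T=0.339, ωT=1.281013, cosh=1.939021, sinh=1.661265; start (x,ẋ)=(-0.281201, -0.861619) → end (x,ẋ)=(-1.201058, -5.287852)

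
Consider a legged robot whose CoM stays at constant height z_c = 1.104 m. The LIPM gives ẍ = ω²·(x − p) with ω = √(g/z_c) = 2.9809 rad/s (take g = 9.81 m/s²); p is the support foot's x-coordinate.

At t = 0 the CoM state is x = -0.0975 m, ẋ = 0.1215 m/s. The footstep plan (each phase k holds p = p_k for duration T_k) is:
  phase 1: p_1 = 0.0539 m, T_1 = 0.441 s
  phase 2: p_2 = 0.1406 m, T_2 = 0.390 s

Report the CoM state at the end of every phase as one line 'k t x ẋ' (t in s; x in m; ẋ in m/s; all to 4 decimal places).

phase 1: p=0.0539, T=0.441, ωT=1.314577, cosh=1.995882, sinh=1.727294; start (x,ẋ)=(-0.097500, 0.121500) → end (x,ẋ)=(-0.177873, -0.537042)
phase 2: p=0.1406, T=0.390, ωT=1.162551, cosh=1.755384, sinh=1.442697; start (x,ẋ)=(-0.177873, -0.537042) → end (x,ẋ)=(-0.678360, -2.312319)

1 0.4410 -0.1779 -0.5370
2 0.8310 -0.6784 -2.3123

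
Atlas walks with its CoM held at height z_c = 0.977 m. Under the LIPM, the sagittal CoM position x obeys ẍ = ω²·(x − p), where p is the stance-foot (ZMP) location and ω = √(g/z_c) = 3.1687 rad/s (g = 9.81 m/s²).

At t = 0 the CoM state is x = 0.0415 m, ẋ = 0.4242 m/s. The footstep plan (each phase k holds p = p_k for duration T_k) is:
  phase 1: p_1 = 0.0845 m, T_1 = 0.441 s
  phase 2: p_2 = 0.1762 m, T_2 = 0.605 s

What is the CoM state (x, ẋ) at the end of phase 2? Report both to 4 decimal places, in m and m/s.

x = 1.1043, ẋ = 3.0038

phase 1: p=0.0845, T=0.441, ωT=1.397397, cosh=2.145948, sinh=1.898709; start (x,ẋ)=(0.041500, 0.424200) → end (x,ẋ)=(0.246408, 0.651604)
phase 2: p=0.1762, T=0.605, ωT=1.917063, cosh=3.473998, sinh=3.326960; start (x,ẋ)=(0.246408, 0.651604) → end (x,ẋ)=(1.104251, 3.003815)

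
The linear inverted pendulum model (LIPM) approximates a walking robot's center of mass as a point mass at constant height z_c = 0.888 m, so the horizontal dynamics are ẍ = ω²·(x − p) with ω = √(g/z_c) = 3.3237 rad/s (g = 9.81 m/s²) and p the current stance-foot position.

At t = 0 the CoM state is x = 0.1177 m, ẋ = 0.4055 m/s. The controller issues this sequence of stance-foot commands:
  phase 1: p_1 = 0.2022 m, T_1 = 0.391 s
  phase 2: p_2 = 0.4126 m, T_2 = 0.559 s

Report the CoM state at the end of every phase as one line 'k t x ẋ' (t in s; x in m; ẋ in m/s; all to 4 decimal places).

1 0.3910 0.2428 0.3222
2 0.9500 0.1583 -0.7070

phase 1: p=0.2022, T=0.391, ωT=1.299567, cosh=1.970179, sinh=1.697529; start (x,ẋ)=(0.117700, 0.405500) → end (x,ẋ)=(0.242823, 0.322152)
phase 2: p=0.4126, T=0.559, ωT=1.857948, cosh=3.283282, sinh=3.127289; start (x,ẋ)=(0.242823, 0.322152) → end (x,ẋ)=(0.158288, -0.706978)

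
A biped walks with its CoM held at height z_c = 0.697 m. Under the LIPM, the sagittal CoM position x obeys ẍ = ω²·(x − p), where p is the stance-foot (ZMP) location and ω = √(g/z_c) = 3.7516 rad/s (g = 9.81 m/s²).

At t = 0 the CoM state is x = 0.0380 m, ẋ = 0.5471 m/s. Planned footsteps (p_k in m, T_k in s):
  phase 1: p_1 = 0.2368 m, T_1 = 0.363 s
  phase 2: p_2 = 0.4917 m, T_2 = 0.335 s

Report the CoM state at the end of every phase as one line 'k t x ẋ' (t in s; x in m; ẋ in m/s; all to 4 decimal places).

phase 1: p=0.2368, T=0.363, ωT=1.361831, cosh=2.079762, sinh=1.823571; start (x,ẋ)=(0.038000, 0.547100) → end (x,ẋ)=(0.089277, -0.222214)
phase 2: p=0.4917, T=0.335, ωT=1.256786, cosh=1.899338, sinh=1.614771; start (x,ẋ)=(0.089277, -0.222214) → end (x,ẋ)=(-0.368284, -2.859930)

1 0.3630 0.0893 -0.2222
2 0.6980 -0.3683 -2.8599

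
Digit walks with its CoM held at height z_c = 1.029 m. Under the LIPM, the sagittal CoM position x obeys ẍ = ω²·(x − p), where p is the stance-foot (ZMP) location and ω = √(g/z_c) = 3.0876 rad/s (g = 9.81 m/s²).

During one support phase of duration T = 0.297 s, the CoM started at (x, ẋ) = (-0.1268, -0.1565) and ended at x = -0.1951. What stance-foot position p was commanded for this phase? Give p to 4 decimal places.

ωT = 3.0876·0.297 = 0.917017; cosh(ωT) = 1.450763, sinh(ωT) = 1.051054
x(T) = p + (x₀−p)·cosh(ωT) + (ẋ₀/ω)·sinh(ωT) ⇒ p·(1 − cosh) = x(T) − x₀·cosh − (ẋ₀/ω)·sinh
numerator   = -0.1951 − (-0.1268)·1.450763 − (-0.1565/3.0876)·1.051054 = 0.042131
denominator = 1 − 1.450763 = -0.450763
p = 0.042131 / -0.450763 = -0.0935

p = -0.0935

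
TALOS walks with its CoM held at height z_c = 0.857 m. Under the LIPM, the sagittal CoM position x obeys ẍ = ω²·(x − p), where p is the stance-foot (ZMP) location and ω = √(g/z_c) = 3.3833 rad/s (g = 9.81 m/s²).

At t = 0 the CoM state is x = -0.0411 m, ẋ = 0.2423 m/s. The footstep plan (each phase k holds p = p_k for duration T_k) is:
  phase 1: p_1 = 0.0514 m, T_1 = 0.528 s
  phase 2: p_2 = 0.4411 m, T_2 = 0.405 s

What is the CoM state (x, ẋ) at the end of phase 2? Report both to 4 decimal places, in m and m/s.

phase 1: p=0.0514, T=0.528, ωT=1.786382, cosh=3.067695, sinh=2.900129; start (x,ẋ)=(-0.041100, 0.242300) → end (x,ẋ)=(-0.024665, -0.164308)
phase 2: p=0.4411, T=0.405, ωT=1.370237, cosh=2.095164, sinh=1.841117; start (x,ẋ)=(-0.024665, -0.164308) → end (x,ẋ)=(-0.624167, -3.245526)

x = -0.6242, ẋ = -3.2455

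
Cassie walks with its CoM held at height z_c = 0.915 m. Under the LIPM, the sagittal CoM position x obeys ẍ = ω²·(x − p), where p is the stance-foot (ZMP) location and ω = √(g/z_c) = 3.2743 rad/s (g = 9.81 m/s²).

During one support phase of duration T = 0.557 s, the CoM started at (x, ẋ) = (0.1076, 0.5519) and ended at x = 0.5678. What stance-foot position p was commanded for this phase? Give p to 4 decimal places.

p = 0.1298

ωT = 3.2743·0.557 = 1.823785; cosh(ωT) = 3.178339, sinh(ωT) = 3.016925
x(T) = p + (x₀−p)·cosh(ωT) + (ẋ₀/ω)·sinh(ωT) ⇒ p·(1 − cosh) = x(T) − x₀·cosh − (ẋ₀/ω)·sinh
numerator   = 0.5678 − (0.1076)·3.178339 − (0.5519/3.2743)·3.016925 = -0.282707
denominator = 1 − 3.178339 = -2.178339
p = -0.282707 / -2.178339 = 0.1298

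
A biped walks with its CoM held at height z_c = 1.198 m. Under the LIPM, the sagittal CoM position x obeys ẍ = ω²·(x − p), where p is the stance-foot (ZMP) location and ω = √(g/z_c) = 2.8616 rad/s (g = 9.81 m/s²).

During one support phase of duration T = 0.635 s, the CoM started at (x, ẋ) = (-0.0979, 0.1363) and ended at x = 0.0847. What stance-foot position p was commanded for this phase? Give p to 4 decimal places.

ωT = 2.8616·0.635 = 1.817116; cosh(ωT) = 3.158289, sinh(ωT) = 2.995795
x(T) = p + (x₀−p)·cosh(ωT) + (ẋ₀/ω)·sinh(ωT) ⇒ p·(1 − cosh) = x(T) − x₀·cosh − (ẋ₀/ω)·sinh
numerator   = 0.0847 − (-0.0979)·3.158289 − (0.1363/2.8616)·2.995795 = 0.251205
denominator = 1 − 3.158289 = -2.158289
p = 0.251205 / -2.158289 = -0.1164

p = -0.1164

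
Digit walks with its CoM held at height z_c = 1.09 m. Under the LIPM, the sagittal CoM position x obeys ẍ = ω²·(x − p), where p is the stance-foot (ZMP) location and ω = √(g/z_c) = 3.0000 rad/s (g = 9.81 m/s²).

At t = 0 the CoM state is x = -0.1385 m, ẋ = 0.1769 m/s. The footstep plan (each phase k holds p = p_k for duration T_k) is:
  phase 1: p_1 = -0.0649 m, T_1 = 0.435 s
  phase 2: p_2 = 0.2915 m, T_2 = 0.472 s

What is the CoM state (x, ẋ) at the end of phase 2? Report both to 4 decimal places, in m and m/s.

phase 1: p=-0.0649, T=0.435, ωT=1.305000, cosh=1.979431, sinh=1.708258; start (x,ẋ)=(-0.138500, 0.176900) → end (x,ẋ)=(-0.109856, -0.027022)
phase 2: p=0.2915, T=0.472, ωT=1.416000, cosh=2.181644, sinh=1.938961; start (x,ẋ)=(-0.109856, -0.027022) → end (x,ẋ)=(-0.601580, -2.393593)

x = -0.6016, ẋ = -2.3936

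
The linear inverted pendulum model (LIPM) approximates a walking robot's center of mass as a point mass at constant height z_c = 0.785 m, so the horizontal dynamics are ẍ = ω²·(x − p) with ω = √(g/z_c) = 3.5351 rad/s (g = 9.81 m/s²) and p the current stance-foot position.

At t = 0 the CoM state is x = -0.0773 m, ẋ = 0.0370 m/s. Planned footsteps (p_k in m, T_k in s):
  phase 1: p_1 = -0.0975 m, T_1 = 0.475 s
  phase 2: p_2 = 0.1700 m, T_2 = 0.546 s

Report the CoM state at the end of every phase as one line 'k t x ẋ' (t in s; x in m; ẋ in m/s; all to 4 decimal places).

1 0.4750 -0.0144 0.2874
2 1.0210 -0.2045 -1.1875

phase 1: p=-0.0975, T=0.475, ωT=1.679172, cosh=2.773823, sinh=2.587295; start (x,ẋ)=(-0.077300, 0.037000) → end (x,ẋ)=(-0.014389, 0.287388)
phase 2: p=0.1700, T=0.546, ωT=1.930165, cosh=3.517884, sinh=3.372760; start (x,ẋ)=(-0.014389, 0.287388) → end (x,ẋ)=(-0.204469, -1.187481)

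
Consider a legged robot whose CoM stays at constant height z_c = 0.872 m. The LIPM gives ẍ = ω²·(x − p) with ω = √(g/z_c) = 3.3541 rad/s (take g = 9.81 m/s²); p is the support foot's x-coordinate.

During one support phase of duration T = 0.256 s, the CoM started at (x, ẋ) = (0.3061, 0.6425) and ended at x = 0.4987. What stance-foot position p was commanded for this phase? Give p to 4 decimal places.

p = 0.2879

ωT = 3.3541·0.256 = 0.858650; cosh(ωT) = 1.391853, sinh(ωT) = 0.968119
x(T) = p + (x₀−p)·cosh(ωT) + (ẋ₀/ω)·sinh(ωT) ⇒ p·(1 − cosh) = x(T) − x₀·cosh − (ẋ₀/ω)·sinh
numerator   = 0.4987 − (0.3061)·1.391853 − (0.6425/3.3541)·0.968119 = -0.112796
denominator = 1 − 1.391853 = -0.391853
p = -0.112796 / -0.391853 = 0.2879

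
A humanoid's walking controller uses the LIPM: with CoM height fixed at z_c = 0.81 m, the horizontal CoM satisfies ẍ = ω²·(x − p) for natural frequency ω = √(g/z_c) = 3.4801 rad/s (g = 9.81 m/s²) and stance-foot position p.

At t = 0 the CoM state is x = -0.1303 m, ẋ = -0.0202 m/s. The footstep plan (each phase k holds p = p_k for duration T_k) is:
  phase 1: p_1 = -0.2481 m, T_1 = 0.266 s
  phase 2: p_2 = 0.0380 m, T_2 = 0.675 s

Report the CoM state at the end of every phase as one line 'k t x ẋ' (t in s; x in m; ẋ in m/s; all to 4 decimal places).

1 0.2660 -0.0823 0.4066
2 0.9410 0.0085 -0.0237

phase 1: p=-0.2481, T=0.266, ωT=0.925707, cosh=1.459951, sinh=1.063700; start (x,ẋ)=(-0.130300, -0.020200) → end (x,ẋ)=(-0.082292, 0.406579)
phase 2: p=0.0380, T=0.675, ωT=2.349068, cosh=5.285627, sinh=5.190169; start (x,ẋ)=(-0.082292, 0.406579) → end (x,ẋ)=(0.008547, -0.023726)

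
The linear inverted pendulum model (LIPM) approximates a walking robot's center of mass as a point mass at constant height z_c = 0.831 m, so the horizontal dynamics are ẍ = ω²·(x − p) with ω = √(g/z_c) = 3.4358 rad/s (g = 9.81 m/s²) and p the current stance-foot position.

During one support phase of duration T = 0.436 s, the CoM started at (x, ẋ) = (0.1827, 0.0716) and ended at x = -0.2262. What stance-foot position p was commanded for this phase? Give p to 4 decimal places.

ωT = 3.4358·0.436 = 1.498009; cosh(ωT) = 2.348174, sinh(ωT) = 2.124600
x(T) = p + (x₀−p)·cosh(ωT) + (ẋ₀/ω)·sinh(ωT) ⇒ p·(1 − cosh) = x(T) − x₀·cosh − (ẋ₀/ω)·sinh
numerator   = -0.2262 − (0.1827)·2.348174 − (0.0716/3.4358)·2.124600 = -0.699487
denominator = 1 − 2.348174 = -1.348174
p = -0.699487 / -1.348174 = 0.5188

p = 0.5188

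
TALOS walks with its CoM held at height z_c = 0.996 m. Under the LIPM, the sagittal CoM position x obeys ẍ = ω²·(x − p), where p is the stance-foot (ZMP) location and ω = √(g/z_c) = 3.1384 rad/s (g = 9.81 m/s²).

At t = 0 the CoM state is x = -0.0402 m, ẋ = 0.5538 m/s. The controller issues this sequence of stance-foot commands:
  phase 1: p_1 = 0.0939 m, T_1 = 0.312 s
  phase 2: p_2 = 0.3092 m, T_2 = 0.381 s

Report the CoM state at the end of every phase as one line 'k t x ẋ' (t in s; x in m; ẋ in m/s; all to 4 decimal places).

1 0.3120 0.0920 0.3600
2 0.6930 0.0895 -0.3743

phase 1: p=0.0939, T=0.312, ωT=0.979181, cosh=1.518947, sinh=1.143328; start (x,ẋ)=(-0.040200, 0.553800) → end (x,ẋ)=(0.091960, 0.360012)
phase 2: p=0.3092, T=0.381, ωT=1.195730, cosh=1.804227, sinh=1.501744; start (x,ẋ)=(0.091960, 0.360012) → end (x,ẋ)=(0.089518, -0.374324)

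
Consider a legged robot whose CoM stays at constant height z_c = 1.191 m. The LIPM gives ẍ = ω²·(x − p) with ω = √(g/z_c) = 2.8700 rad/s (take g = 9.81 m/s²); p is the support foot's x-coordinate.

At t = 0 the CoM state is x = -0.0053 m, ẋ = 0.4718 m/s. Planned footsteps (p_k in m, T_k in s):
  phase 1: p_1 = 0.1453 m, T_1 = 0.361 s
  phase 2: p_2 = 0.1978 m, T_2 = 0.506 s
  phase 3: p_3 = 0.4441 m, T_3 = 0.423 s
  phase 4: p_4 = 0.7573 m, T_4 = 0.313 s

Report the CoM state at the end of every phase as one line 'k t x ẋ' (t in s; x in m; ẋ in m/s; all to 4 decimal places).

phase 1: p=0.1453, T=0.361, ωT=1.036070, cosh=1.586483, sinh=1.231637; start (x,ẋ)=(-0.005300, 0.471800) → end (x,ẋ)=(0.108845, 0.216162)
phase 2: p=0.1978, T=0.506, ωT=1.452220, cosh=2.253320, sinh=2.019270; start (x,ẋ)=(0.108845, 0.216162) → end (x,ẋ)=(0.149442, -0.028440)
phase 3: p=0.4441, T=0.423, ωT=1.214010, cosh=1.831982, sinh=1.534978; start (x,ẋ)=(0.149442, -0.028440) → end (x,ẋ)=(-0.110918, -1.350183)
phase 4: p=0.7573, T=0.313, ωT=0.898310, cosh=1.431354, sinh=1.024096; start (x,ẋ)=(-0.110918, -1.350183) → end (x,ẋ)=(-0.967210, -4.484418)

1 0.3610 0.1088 0.2162
2 0.8670 0.1494 -0.0284
3 1.2900 -0.1109 -1.3502
4 1.6030 -0.9672 -4.4844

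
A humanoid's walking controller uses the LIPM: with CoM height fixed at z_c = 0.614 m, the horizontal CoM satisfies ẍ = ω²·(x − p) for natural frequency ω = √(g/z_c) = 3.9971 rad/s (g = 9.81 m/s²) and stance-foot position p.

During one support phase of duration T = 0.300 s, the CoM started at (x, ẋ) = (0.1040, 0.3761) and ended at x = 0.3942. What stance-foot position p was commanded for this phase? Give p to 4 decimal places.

ωT = 3.9971·0.300 = 1.199130; cosh(ωT) = 1.809343, sinh(ωT) = 1.507887
x(T) = p + (x₀−p)·cosh(ωT) + (ẋ₀/ω)·sinh(ωT) ⇒ p·(1 − cosh) = x(T) − x₀·cosh − (ẋ₀/ω)·sinh
numerator   = 0.3942 − (0.1040)·1.809343 − (0.3761/3.9971)·1.507887 = 0.064146
denominator = 1 − 1.809343 = -0.809343
p = 0.064146 / -0.809343 = -0.0793

p = -0.0793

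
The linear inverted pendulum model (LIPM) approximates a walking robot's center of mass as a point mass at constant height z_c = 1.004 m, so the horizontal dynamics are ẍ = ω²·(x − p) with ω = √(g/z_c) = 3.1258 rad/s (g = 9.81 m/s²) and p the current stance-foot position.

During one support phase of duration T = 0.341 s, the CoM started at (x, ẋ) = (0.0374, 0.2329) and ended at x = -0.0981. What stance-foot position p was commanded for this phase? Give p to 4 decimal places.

p = 0.4074

ωT = 3.1258·0.341 = 1.065898; cosh(ωT) = 1.623932, sinh(ωT) = 1.279513
x(T) = p + (x₀−p)·cosh(ωT) + (ẋ₀/ω)·sinh(ωT) ⇒ p·(1 − cosh) = x(T) − x₀·cosh − (ẋ₀/ω)·sinh
numerator   = -0.0981 − (0.0374)·1.623932 − (0.2329/3.1258)·1.279513 = -0.254170
denominator = 1 − 1.623932 = -0.623932
p = -0.254170 / -0.623932 = 0.4074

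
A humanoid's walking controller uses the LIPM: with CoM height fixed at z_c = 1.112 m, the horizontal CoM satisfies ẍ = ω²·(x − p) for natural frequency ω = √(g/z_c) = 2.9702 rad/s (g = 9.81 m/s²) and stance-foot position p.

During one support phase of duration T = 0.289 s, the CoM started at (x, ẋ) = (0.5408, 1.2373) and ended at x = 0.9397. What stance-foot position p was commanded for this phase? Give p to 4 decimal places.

p = 0.5516

ωT = 2.9702·0.289 = 0.858388; cosh(ωT) = 1.391599, sinh(ωT) = 0.967755
x(T) = p + (x₀−p)·cosh(ωT) + (ẋ₀/ω)·sinh(ωT) ⇒ p·(1 − cosh) = x(T) − x₀·cosh − (ẋ₀/ω)·sinh
numerator   = 0.9397 − (0.5408)·1.391599 − (1.2373/2.9702)·0.967755 = -0.216016
denominator = 1 − 1.391599 = -0.391599
p = -0.216016 / -0.391599 = 0.5516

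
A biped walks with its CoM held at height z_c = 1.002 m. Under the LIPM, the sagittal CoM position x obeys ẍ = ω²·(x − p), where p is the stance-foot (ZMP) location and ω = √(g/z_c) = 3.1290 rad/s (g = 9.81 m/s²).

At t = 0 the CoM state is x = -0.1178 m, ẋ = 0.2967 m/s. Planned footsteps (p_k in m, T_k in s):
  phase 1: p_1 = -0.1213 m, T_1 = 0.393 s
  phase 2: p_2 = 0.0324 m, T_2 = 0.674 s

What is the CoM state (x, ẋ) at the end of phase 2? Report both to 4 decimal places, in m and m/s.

x = 0.7737, ẋ = 2.3879

phase 1: p=-0.1213, T=0.393, ωT=1.229697, cosh=1.856287, sinh=1.563906; start (x,ẋ)=(-0.117800, 0.296700) → end (x,ẋ)=(0.033491, 0.567888)
phase 2: p=0.0324, T=0.674, ωT=2.108946, cosh=4.180459, sinh=4.059093; start (x,ẋ)=(0.033491, 0.567888) → end (x,ẋ)=(0.773651, 2.387883)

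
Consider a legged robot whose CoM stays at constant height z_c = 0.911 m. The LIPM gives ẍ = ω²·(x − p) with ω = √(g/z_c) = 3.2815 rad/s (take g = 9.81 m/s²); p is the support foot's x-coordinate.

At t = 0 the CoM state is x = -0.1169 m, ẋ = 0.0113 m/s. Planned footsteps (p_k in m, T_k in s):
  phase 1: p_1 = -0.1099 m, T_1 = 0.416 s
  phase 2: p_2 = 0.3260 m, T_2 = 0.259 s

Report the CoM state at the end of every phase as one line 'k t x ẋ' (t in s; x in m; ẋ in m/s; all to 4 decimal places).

1 0.4160 -0.1182 -0.0185
2 0.6750 -0.2939 -1.4190

phase 1: p=-0.1099, T=0.416, ωT=1.365104, cosh=2.085742, sinh=1.830388; start (x,ẋ)=(-0.116900, 0.011300) → end (x,ẋ)=(-0.118197, -0.018476)
phase 2: p=0.3260, T=0.259, ωT=0.849908, cosh=1.383443, sinh=0.955989; start (x,ẋ)=(-0.118197, -0.018476) → end (x,ẋ)=(-0.293904, -1.419042)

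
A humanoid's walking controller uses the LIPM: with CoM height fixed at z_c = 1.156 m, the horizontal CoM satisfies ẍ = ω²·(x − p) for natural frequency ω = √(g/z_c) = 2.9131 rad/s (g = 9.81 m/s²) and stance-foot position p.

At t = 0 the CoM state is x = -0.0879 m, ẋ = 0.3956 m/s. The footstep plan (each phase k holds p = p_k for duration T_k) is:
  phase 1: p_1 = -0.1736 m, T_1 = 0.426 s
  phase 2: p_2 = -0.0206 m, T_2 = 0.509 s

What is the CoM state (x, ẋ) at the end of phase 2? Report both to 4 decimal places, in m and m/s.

phase 1: p=-0.1736, T=0.426, ωT=1.240981, cosh=1.874052, sinh=1.584952; start (x,ẋ)=(-0.087900, 0.395600) → end (x,ẋ)=(0.202243, 1.137062)
phase 2: p=-0.0206, T=0.509, ωT=1.482768, cosh=2.316065, sinh=2.089057; start (x,ẋ)=(0.202243, 1.137062) → end (x,ẋ)=(1.310935, 3.989652)

x = 1.3109, ẋ = 3.9897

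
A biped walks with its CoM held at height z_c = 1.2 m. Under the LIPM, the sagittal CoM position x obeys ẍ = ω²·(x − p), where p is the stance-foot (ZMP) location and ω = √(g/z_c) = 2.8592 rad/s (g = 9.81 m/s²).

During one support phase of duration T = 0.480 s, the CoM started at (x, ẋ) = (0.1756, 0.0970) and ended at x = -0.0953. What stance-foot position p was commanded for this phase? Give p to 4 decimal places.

p = 0.4790

ωT = 2.8592·0.480 = 1.372416; cosh(ωT) = 2.099182, sinh(ωT) = 1.845688
x(T) = p + (x₀−p)·cosh(ωT) + (ẋ₀/ω)·sinh(ωT) ⇒ p·(1 − cosh) = x(T) − x₀·cosh − (ẋ₀/ω)·sinh
numerator   = -0.0953 − (0.1756)·2.099182 − (0.0970/2.8592)·1.845688 = -0.526532
denominator = 1 − 2.099182 = -1.099182
p = -0.526532 / -1.099182 = 0.4790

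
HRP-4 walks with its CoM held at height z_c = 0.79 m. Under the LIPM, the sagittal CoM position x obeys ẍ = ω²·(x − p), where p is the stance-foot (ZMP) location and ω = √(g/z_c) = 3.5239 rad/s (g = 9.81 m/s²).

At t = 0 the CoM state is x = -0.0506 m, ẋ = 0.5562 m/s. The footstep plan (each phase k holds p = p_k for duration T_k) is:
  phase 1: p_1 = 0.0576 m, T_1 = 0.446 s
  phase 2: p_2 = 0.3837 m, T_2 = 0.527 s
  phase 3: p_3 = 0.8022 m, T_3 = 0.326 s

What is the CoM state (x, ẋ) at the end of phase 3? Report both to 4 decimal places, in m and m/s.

phase 1: p=0.0576, T=0.446, ωT=1.571659, cosh=2.511166, sinh=2.303465; start (x,ẋ)=(-0.050600, 0.556200) → end (x,ẋ)=(0.149463, 0.518431)
phase 2: p=0.3837, T=0.527, ωT=1.857095, cosh=3.280615, sinh=3.124490; start (x,ẋ)=(0.149463, 0.518431) → end (x,ẋ)=(0.074928, -0.878270)
phase 3: p=0.8022, T=0.326, ωT=1.148791, cosh=1.735699, sinh=1.418679; start (x,ẋ)=(0.074928, -0.878270) → end (x,ẋ)=(-0.813705, -5.160249)

x = -0.8137, ẋ = -5.1602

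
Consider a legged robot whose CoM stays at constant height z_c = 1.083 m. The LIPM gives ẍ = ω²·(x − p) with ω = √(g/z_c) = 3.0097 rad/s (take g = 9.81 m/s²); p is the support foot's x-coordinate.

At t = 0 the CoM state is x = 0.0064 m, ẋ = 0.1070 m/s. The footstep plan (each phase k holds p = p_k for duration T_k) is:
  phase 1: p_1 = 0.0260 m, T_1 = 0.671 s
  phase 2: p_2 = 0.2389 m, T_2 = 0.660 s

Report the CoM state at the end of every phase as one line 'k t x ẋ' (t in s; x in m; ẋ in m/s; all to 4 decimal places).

phase 1: p=0.0260, T=0.671, ωT=2.019509, cosh=3.833671, sinh=3.700951; start (x,ẋ)=(0.006400, 0.107000) → end (x,ẋ)=(0.082435, 0.191883)
phase 2: p=0.2389, T=0.660, ωT=1.986402, cosh=3.713224, sinh=3.576036; start (x,ẋ)=(0.082435, 0.191883) → end (x,ẋ)=(-0.114099, -0.971493)

1 0.6710 0.0824 0.1919
2 1.3310 -0.1141 -0.9715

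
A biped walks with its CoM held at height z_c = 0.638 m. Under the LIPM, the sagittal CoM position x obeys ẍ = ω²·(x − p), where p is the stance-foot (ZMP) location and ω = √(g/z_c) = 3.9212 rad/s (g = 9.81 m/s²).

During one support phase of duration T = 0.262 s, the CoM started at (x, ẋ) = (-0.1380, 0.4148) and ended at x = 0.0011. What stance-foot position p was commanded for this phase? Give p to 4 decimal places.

p = -0.1558

ωT = 3.9212·0.262 = 1.027354; cosh(ωT) = 1.575809, sinh(ωT) = 1.217856
x(T) = p + (x₀−p)·cosh(ωT) + (ẋ₀/ω)·sinh(ωT) ⇒ p·(1 − cosh) = x(T) − x₀·cosh − (ẋ₀/ω)·sinh
numerator   = 0.0011 − (-0.1380)·1.575809 − (0.4148/3.9212)·1.217856 = 0.089732
denominator = 1 − 1.575809 = -0.575809
p = 0.089732 / -0.575809 = -0.1558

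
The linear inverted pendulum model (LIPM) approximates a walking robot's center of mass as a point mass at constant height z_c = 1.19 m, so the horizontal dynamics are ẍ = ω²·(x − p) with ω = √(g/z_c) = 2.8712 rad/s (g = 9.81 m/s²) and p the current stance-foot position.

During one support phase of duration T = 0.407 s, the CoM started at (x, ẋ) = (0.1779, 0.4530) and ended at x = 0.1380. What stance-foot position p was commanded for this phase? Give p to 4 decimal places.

p = 0.5302

ωT = 2.8712·0.407 = 1.168578; cosh(ωT) = 1.764112, sinh(ωT) = 1.453304
x(T) = p + (x₀−p)·cosh(ωT) + (ẋ₀/ω)·sinh(ωT) ⇒ p·(1 − cosh) = x(T) − x₀·cosh − (ẋ₀/ω)·sinh
numerator   = 0.1380 − (0.1779)·1.764112 − (0.4530/2.8712)·1.453304 = -0.405129
denominator = 1 − 1.764112 = -0.764112
p = -0.405129 / -0.764112 = 0.5302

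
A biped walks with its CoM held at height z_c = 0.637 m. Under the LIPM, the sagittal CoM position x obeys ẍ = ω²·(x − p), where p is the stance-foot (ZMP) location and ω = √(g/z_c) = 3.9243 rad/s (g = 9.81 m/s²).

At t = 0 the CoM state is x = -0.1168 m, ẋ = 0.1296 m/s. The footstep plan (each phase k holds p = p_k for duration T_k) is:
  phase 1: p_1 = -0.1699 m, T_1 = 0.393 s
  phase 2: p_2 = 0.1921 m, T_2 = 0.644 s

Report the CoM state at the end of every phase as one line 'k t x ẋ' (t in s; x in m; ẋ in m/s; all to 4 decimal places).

1 0.3930 0.0336 0.7816
2 1.0370 0.4322 1.0544

phase 1: p=-0.1699, T=0.393, ωT=1.542250, cosh=2.444498, sinh=2.230599; start (x,ẋ)=(-0.116800, 0.129600) → end (x,ẋ)=(0.033568, 0.781620)
phase 2: p=0.1921, T=0.644, ωT=2.527249, cosh=6.299450, sinh=6.219571; start (x,ẋ)=(0.033568, 0.781620) → end (x,ẋ)=(0.432217, 1.054420)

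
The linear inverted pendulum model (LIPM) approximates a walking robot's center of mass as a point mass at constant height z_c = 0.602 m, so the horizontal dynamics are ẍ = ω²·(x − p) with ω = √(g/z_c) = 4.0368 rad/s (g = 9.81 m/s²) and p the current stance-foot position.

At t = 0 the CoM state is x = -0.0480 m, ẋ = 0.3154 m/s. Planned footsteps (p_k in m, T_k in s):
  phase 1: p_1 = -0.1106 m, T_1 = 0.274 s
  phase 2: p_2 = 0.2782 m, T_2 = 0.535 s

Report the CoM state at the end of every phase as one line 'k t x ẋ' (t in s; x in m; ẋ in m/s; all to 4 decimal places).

1 0.2740 0.0995 0.8689
2 0.8090 0.4139 0.7314

phase 1: p=-0.1106, T=0.274, ωT=1.106083, cosh=1.676674, sinh=1.345822; start (x,ẋ)=(-0.048000, 0.315400) → end (x,ẋ)=(0.099511, 0.868917)
phase 2: p=0.2782, T=0.535, ωT=2.159688, cosh=4.391897, sinh=4.276536; start (x,ẋ)=(0.099511, 0.868917) → end (x,ẋ)=(0.413934, 0.731386)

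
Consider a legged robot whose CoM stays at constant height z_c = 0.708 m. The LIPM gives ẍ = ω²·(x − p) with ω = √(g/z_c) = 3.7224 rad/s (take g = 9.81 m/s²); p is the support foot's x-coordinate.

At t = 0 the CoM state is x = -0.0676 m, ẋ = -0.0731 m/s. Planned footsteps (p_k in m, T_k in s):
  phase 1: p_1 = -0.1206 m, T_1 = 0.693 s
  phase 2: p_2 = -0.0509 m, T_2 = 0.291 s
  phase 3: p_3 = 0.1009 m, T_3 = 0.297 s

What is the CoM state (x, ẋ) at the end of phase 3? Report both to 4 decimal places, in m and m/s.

x = 1.4957, ẋ = 5.4060

phase 1: p=-0.1206, T=0.693, ωT=2.579623, cosh=6.633984, sinh=6.558182; start (x,ẋ)=(-0.067600, -0.073100) → end (x,ẋ)=(0.102212, 0.808901)
phase 2: p=-0.0509, T=0.291, ωT=1.083218, cosh=1.646338, sinh=1.307834; start (x,ẋ)=(0.102212, 0.808901) → end (x,ẋ)=(0.485375, 2.077119)
phase 3: p=0.1009, T=0.297, ωT=1.105553, cosh=1.675961, sinh=1.344933; start (x,ẋ)=(0.485375, 2.077119) → end (x,ẋ)=(1.495746, 5.406000)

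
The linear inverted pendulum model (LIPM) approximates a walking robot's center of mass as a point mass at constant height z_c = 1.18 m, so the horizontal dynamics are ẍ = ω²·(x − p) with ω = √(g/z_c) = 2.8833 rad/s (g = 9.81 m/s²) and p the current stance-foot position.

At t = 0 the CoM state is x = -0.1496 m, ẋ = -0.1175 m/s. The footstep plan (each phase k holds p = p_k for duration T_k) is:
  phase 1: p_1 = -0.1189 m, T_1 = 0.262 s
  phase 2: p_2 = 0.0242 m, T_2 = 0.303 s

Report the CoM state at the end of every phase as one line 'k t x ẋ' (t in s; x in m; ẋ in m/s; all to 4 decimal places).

1 0.2620 -0.1926 -0.2261
2 0.5650 -0.3583 -0.9362

phase 1: p=-0.1189, T=0.262, ωT=0.755425, cosh=1.299163, sinh=0.829352; start (x,ẋ)=(-0.149600, -0.117500) → end (x,ẋ)=(-0.192582, -0.226064)
phase 2: p=0.0242, T=0.303, ωT=0.873640, cosh=1.406522, sinh=0.989093; start (x,ẋ)=(-0.192582, -0.226064) → end (x,ẋ)=(-0.358258, -0.936193)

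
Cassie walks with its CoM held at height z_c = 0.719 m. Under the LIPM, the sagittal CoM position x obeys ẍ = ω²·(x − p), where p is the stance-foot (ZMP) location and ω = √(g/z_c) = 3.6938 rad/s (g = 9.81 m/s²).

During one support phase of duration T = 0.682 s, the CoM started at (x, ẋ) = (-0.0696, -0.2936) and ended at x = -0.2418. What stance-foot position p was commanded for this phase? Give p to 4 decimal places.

ωT = 3.6938·0.682 = 2.519172; cosh(ωT) = 6.249416, sinh(ωT) = 6.168889
x(T) = p + (x₀−p)·cosh(ωT) + (ẋ₀/ω)·sinh(ωT) ⇒ p·(1 − cosh) = x(T) − x₀·cosh − (ẋ₀/ω)·sinh
numerator   = -0.2418 − (-0.0696)·6.249416 − (-0.2936/3.6938)·6.168889 = 0.683491
denominator = 1 − 6.249416 = -5.249416
p = 0.683491 / -5.249416 = -0.1302

p = -0.1302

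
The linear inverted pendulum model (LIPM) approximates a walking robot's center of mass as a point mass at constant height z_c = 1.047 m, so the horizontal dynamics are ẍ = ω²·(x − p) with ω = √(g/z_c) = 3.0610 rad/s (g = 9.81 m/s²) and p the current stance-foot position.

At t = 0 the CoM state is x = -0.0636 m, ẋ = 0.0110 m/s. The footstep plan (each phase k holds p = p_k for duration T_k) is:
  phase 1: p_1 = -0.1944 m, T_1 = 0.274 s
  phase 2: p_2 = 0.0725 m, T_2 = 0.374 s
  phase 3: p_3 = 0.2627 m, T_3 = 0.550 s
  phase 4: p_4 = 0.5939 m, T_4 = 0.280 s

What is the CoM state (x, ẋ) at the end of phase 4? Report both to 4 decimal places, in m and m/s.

phase 1: p=-0.1944, T=0.274, ωT=0.838714, cosh=1.372828, sinh=0.940562; start (x,ẋ)=(-0.063600, 0.011000) → end (x,ẋ)=(-0.011454, 0.391682)
phase 2: p=0.0725, T=0.374, ωT=1.144814, cosh=1.730070, sinh=1.411787; start (x,ẋ)=(-0.011454, 0.391682) → end (x,ẋ)=(0.107904, 0.314832)
phase 3: p=0.2627, T=0.550, ωT=1.683550, cosh=2.785176, sinh=2.599462; start (x,ẋ)=(0.107904, 0.314832) → end (x,ẋ)=(0.098928, -0.354841)
phase 4: p=0.5939, T=0.280, ωT=0.857080, cosh=1.390335, sinh=0.965935; start (x,ẋ)=(0.098928, -0.354841) → end (x,ẋ)=(-0.206251, -1.956846)

x = -0.2063, ẋ = -1.9568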